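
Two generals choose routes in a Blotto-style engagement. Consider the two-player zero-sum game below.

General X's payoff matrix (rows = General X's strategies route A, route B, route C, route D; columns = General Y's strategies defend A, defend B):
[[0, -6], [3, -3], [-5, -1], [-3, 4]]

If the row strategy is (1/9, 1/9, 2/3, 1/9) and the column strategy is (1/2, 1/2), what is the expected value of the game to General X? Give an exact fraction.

Against (1/2, 1/2), each row's expected payoff is route A: -3; route B: 0; route C: -3; route D: 1/2.
Taking the (1/9, 1/9, 2/3, 1/9)-weighted average: (1/9)·(-3) + (1/9)·(0) + (2/3)·(-3) + (1/9)·(1/2) = -41/18.

-41/18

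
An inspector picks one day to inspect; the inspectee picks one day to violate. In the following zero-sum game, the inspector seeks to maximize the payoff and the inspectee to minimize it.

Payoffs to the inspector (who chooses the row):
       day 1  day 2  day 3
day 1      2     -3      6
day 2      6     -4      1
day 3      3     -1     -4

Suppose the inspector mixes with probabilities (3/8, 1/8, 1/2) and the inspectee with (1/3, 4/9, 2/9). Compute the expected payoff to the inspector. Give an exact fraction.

Against (1/3, 4/9, 2/9), each row's expected payoff is day 1: 2/3; day 2: 4/9; day 3: -1/3.
Taking the (3/8, 1/8, 1/2)-weighted average: (3/8)·(2/3) + (1/8)·(4/9) + (1/2)·(-1/3) = 5/36.

5/36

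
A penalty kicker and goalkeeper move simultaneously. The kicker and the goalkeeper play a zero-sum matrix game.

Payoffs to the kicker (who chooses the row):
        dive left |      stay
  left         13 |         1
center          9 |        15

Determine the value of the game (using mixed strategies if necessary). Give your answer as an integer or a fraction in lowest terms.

Row minima are 1 and 9, so the kicker's maximin is 9; column maxima are 13 and 15, so the goalkeeper's minimax is 13. These differ, so the equilibrium is in mixed strategies.
Let the kicker play left with probability p. The goalkeeper is indifferent when 13p + 9(1−p) = p + 15(1−p), giving p = 1/3.
Let the goalkeeper play dive left with probability q. The kicker is indifferent when 13q + (1−q) = 9q + 15(1−q), giving q = 7/9.
The value is 13·(7/9) + (1)·(2/9) = 31/3.

31/3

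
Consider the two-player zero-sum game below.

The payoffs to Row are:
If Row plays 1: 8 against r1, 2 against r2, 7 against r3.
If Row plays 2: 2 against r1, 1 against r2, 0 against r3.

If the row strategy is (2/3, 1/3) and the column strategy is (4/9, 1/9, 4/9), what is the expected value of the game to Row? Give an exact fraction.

133/27

Against (4/9, 1/9, 4/9), each row's expected payoff is 1: 62/9; 2: 1.
Taking the (2/3, 1/3)-weighted average: (2/3)·(62/9) + (1/3)·(1) = 133/27.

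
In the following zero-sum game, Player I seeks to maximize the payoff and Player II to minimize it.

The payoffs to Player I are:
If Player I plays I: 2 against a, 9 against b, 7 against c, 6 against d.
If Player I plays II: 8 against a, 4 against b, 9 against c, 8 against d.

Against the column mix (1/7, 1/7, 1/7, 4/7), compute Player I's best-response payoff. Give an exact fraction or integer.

I: (2)·(1/7) + (9)·(1/7) + (7)·(1/7) + (6)·(4/7) = 6.
II: (8)·(1/7) + (4)·(1/7) + (9)·(1/7) + (8)·(4/7) = 53/7.
The best pure response is II with expected payoff 53/7.

53/7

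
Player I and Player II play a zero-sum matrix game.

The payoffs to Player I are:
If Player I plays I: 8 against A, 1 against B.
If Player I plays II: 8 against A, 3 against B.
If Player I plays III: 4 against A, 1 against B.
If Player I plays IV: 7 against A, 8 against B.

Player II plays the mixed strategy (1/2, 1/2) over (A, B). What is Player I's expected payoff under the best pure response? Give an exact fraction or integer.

15/2

I: (8)·(1/2) + (1)·(1/2) = 9/2.
II: (8)·(1/2) + (3)·(1/2) = 11/2.
III: (4)·(1/2) + (1)·(1/2) = 5/2.
IV: (7)·(1/2) + (8)·(1/2) = 15/2.
The best pure response is IV with expected payoff 15/2.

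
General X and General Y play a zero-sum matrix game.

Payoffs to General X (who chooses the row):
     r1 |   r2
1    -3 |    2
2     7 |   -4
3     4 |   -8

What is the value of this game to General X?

Row 3 is strictly dominated by row 2, so General X never plays it.
The remaining 2×2 game on (1, 2) × (r1, r2) has no saddle point. Let General X play 1 with probability p; indifference gives −3p + 7(1−p) = 2p − 4(1−p), so p = 11/16.
Similarly General Y's optimal q on r1 is 3/8, and the value is -3·(3/8) + (2)·(5/8) = 1/8.

1/8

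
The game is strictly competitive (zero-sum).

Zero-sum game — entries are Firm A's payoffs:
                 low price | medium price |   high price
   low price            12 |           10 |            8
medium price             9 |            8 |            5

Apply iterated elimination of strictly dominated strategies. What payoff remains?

Row medium price is strictly dominated by row low price (12>9, 10>8, 8>5); eliminate medium price.
Column medium price is strictly dominated by high price for Firm B (8<10); eliminate medium price.
Column low price is strictly dominated by high price for Firm B (8<12); eliminate low price.
Only (low price, high price) remains, with payoff 8.

8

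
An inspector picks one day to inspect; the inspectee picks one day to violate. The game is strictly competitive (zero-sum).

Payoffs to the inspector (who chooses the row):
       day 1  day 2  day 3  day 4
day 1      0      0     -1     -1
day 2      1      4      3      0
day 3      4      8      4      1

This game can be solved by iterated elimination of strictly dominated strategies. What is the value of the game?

1

Row day 1 is strictly dominated by row day 2 (1>0, 4>0, 3>-1, 0>-1); eliminate day 1.
Column day 2 is strictly dominated by day 1 for the inspectee (1<4, 4<8); eliminate day 2.
Column day 3 is strictly dominated by day 4 for the inspectee (0<3, 1<4); eliminate day 3.
Row day 2 is strictly dominated by row day 3 (4>1, 1>0); eliminate day 2.
Column day 1 is strictly dominated by day 4 for the inspectee (1<4); eliminate day 1.
Only (day 3, day 4) remains, with payoff 1.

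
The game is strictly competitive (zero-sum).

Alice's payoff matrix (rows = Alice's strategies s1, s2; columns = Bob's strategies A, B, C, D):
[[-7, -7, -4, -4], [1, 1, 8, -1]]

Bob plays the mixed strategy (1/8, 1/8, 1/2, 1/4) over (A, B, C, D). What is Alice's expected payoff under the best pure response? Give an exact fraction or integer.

s1: (-7)·(1/8) + (-7)·(1/8) + (-4)·(1/2) + (-4)·(1/4) = -19/4.
s2: (1)·(1/8) + (1)·(1/8) + (8)·(1/2) + (-1)·(1/4) = 4.
The best pure response is s2 with expected payoff 4.

4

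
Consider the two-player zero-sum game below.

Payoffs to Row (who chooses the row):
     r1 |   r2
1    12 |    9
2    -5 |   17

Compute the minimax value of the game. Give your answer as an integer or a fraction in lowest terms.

249/25

Row minima are 9 and -5, so Row's maximin is 9; column maxima are 12 and 17, so Column's minimax is 12. These differ, so the equilibrium is in mixed strategies.
Let Row play 1 with probability p. Column is indifferent when 12p − 5(1−p) = 9p + 17(1−p), giving p = 22/25.
Let Column play r1 with probability q. Row is indifferent when 12q + 9(1−q) = −5q + 17(1−q), giving q = 8/25.
The value is 12·(8/25) + (9)·(17/25) = 249/25.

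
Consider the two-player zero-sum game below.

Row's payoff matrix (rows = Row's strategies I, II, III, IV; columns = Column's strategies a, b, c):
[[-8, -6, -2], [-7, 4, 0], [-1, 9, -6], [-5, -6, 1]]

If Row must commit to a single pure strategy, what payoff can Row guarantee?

-6

The worst-case payoff for each row is I: -8, II: -7, III: -6, IV: -6.
The best of these is -6.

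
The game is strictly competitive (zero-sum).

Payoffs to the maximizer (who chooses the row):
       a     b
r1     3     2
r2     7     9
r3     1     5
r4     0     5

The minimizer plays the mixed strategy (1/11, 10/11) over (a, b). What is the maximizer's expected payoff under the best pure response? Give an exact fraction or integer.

r1: (3)·(1/11) + (2)·(10/11) = 23/11.
r2: (7)·(1/11) + (9)·(10/11) = 97/11.
r3: (1)·(1/11) + (5)·(10/11) = 51/11.
r4: (0)·(1/11) + (5)·(10/11) = 50/11.
The best pure response is r2 with expected payoff 97/11.

97/11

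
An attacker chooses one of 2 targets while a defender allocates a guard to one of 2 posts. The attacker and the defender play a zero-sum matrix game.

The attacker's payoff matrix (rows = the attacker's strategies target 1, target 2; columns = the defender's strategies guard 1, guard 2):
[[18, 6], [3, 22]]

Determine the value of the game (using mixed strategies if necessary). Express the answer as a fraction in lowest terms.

Row minima are 6 and 3, so the attacker's maximin is 6; column maxima are 18 and 22, so the defender's minimax is 18. These differ, so the equilibrium is in mixed strategies.
Let the attacker play target 1 with probability p. The defender is indifferent when 18p + 3(1−p) = 6p + 22(1−p), giving p = 19/31.
Let the defender play guard 1 with probability q. The attacker is indifferent when 18q + 6(1−q) = 3q + 22(1−q), giving q = 16/31.
The value is 18·(16/31) + (6)·(15/31) = 378/31.

378/31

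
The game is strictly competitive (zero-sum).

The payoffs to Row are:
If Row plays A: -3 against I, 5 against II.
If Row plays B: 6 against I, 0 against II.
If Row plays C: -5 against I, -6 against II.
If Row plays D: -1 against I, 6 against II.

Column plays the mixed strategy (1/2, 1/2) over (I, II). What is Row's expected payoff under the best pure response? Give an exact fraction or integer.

3

A: (-3)·(1/2) + (5)·(1/2) = 1.
B: (6)·(1/2) + (0)·(1/2) = 3.
C: (-5)·(1/2) + (-6)·(1/2) = -11/2.
D: (-1)·(1/2) + (6)·(1/2) = 5/2.
The best pure response is B with expected payoff 3.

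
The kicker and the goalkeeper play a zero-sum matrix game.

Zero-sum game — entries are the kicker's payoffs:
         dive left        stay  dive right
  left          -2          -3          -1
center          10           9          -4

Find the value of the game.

Column dive left is strictly dominated by stay for the goalkeeper (it gives the kicker more in every row).
The remaining 2×2 game on (left, center) × (stay, dive right) has no saddle point. Let the kicker play left with probability p; indifference gives −3p + 9(1−p) = −p − 4(1−p), so p = 13/15.
Similarly the goalkeeper's optimal q on stay is 1/5, and the value is -3·(1/5) + (-1)·(4/5) = -7/5.

-7/5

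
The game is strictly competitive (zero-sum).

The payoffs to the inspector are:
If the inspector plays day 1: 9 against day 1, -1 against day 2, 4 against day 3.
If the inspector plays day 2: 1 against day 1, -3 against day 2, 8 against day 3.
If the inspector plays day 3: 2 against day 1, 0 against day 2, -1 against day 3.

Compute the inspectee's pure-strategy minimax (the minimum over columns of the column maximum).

0

The worst case (largest entry) in each column is day 1: 9, day 2: 0, day 3: 8.
The best (smallest) of these is 0.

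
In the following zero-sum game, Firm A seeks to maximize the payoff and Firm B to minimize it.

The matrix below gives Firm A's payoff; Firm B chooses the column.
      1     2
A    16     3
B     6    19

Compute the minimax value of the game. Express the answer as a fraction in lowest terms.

11

Row minima are 3 and 6, so Firm A's maximin is 6; column maxima are 16 and 19, so Firm B's minimax is 16. These differ, so the equilibrium is in mixed strategies.
Let Firm A play A with probability p. Firm B is indifferent when 16p + 6(1−p) = 3p + 19(1−p), giving p = 1/2.
Let Firm B play 1 with probability q. Firm A is indifferent when 16q + 3(1−q) = 6q + 19(1−q), giving q = 8/13.
The value is 16·(8/13) + (3)·(5/13) = 11.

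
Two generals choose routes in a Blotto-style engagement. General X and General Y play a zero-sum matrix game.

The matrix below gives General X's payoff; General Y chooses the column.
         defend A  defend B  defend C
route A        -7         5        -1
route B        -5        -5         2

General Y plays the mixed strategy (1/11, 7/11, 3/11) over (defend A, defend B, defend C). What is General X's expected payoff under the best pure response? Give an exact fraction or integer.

25/11

route A: (-7)·(1/11) + (5)·(7/11) + (-1)·(3/11) = 25/11.
route B: (-5)·(1/11) + (-5)·(7/11) + (2)·(3/11) = -34/11.
The best pure response is route A with expected payoff 25/11.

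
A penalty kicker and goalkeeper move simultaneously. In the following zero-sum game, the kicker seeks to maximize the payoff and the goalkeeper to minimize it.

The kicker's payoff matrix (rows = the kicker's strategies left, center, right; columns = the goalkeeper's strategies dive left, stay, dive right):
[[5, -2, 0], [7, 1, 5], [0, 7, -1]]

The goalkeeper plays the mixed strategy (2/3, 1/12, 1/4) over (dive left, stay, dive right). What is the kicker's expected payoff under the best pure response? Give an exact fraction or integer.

left: (5)·(2/3) + (-2)·(1/12) + (0)·(1/4) = 19/6.
center: (7)·(2/3) + (1)·(1/12) + (5)·(1/4) = 6.
right: (0)·(2/3) + (7)·(1/12) + (-1)·(1/4) = 1/3.
The best pure response is center with expected payoff 6.

6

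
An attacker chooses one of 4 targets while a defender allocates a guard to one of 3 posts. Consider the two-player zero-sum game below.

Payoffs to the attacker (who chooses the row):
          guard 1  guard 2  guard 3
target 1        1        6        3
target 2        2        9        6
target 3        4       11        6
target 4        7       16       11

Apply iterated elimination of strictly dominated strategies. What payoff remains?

Row target 2 is strictly dominated by row target 4 (7>2, 16>9, 11>6); eliminate target 2.
Row target 1 is strictly dominated by row target 3 (4>1, 11>6, 6>3); eliminate target 1.
Column guard 3 is strictly dominated by guard 1 for the defender (4<6, 7<11); eliminate guard 3.
Column guard 2 is strictly dominated by guard 1 for the defender (4<11, 7<16); eliminate guard 2.
Row target 3 is strictly dominated by row target 4 (7>4); eliminate target 3.
Only (target 4, guard 1) remains, with payoff 7.

7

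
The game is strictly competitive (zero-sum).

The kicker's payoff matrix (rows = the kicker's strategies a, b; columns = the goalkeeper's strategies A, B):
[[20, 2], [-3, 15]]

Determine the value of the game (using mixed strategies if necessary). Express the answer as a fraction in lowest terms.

17/2

Row minima are 2 and -3, so the kicker's maximin is 2; column maxima are 20 and 15, so the goalkeeper's minimax is 15. These differ, so the equilibrium is in mixed strategies.
Let the kicker play a with probability p. The goalkeeper is indifferent when 20p − 3(1−p) = 2p + 15(1−p), giving p = 1/2.
Let the goalkeeper play A with probability q. The kicker is indifferent when 20q + 2(1−q) = −3q + 15(1−q), giving q = 13/36.
The value is 20·(13/36) + (2)·(23/36) = 17/2.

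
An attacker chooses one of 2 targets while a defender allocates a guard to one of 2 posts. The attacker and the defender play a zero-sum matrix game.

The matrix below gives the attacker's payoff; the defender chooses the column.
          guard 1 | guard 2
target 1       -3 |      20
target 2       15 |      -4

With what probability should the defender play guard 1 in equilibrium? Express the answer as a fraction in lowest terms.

Row minima are -3 and -4, so the attacker's maximin is -3; column maxima are 15 and 20, so the defender's minimax is 15. These differ, so the equilibrium is in mixed strategies.
Let the defender play guard 1 with probability q. The attacker is indifferent when −3q + 20(1−q) = 15q − 4(1−q), giving q = 4/7.

4/7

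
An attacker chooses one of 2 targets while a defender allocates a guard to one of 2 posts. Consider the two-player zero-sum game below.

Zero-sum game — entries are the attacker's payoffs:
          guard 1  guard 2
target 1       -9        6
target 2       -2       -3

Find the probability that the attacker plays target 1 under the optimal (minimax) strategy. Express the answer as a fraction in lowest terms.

Row minima are -9 and -3, so the attacker's maximin is -3; column maxima are -2 and 6, so the defender's minimax is -2. These differ, so the equilibrium is in mixed strategies.
Let the attacker play target 1 with probability p. The defender is indifferent when −9p − 2(1−p) = 6p − 3(1−p), giving p = 1/16.

1/16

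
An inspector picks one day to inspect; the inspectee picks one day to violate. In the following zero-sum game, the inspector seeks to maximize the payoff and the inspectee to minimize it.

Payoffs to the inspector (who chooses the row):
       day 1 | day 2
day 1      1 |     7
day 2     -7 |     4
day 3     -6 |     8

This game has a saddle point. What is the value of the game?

Row minima: 1, -7, -6 → the inspector's maximin is 1.
Column maxima: 1, 8 → the inspectee's minimax is 1.
They coincide at (day 1, day 1), so the value is 1.

1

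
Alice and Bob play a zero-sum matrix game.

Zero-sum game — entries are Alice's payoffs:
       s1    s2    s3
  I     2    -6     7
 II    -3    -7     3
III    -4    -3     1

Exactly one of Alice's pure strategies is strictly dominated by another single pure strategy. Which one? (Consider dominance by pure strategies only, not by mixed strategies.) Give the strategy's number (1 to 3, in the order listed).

Compare II with I: 2 > -3, -6 > -7, 7 > 3.
So I strictly dominates II for Alice; II is strictly dominated.

2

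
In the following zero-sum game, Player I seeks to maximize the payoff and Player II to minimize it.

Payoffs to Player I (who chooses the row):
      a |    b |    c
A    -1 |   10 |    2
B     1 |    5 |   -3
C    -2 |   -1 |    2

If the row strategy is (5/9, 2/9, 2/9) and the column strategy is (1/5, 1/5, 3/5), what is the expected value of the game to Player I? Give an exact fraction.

5/3

Against (1/5, 1/5, 3/5), each row's expected payoff is A: 3; B: -3/5; C: 3/5.
Taking the (5/9, 2/9, 2/9)-weighted average: (5/9)·(3) + (2/9)·(-3/5) + (2/9)·(3/5) = 5/3.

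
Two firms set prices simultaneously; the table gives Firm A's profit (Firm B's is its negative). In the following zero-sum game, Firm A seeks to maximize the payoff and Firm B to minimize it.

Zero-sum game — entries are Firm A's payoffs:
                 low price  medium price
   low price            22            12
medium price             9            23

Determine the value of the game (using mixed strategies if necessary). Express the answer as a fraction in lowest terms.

199/12

Row minima are 12 and 9, so Firm A's maximin is 12; column maxima are 22 and 23, so Firm B's minimax is 22. These differ, so the equilibrium is in mixed strategies.
Let Firm A play low price with probability p. Firm B is indifferent when 22p + 9(1−p) = 12p + 23(1−p), giving p = 7/12.
Let Firm B play low price with probability q. Firm A is indifferent when 22q + 12(1−q) = 9q + 23(1−q), giving q = 11/24.
The value is 22·(11/24) + (12)·(13/24) = 199/12.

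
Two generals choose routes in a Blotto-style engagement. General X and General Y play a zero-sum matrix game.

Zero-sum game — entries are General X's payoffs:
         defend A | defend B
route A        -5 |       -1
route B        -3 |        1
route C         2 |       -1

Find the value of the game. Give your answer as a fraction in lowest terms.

Row route A is strictly dominated by row route B, so General X never plays it.
The remaining 2×2 game on (route B, route C) × (defend A, defend B) has no saddle point. Let General X play route B with probability p; indifference gives −3p + 2(1−p) = p − (1−p), so p = 3/7.
Similarly General Y's optimal q on defend A is 2/7, and the value is -3·(2/7) + (1)·(5/7) = -1/7.

-1/7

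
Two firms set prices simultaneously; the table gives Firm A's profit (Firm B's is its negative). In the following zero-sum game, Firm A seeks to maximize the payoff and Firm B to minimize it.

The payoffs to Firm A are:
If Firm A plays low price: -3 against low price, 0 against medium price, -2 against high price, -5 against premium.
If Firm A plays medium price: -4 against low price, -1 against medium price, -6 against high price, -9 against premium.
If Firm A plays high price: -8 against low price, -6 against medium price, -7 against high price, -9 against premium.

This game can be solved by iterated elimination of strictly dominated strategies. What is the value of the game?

-5

Column medium price is strictly dominated by low price for Firm B (-3<0, -4<-1, -8<-6); eliminate medium price.
Row medium price is strictly dominated by row low price (-3>-4, -2>-6, -5>-9); eliminate medium price.
Column low price is strictly dominated by premium for Firm B (-5<-3, -9<-8); eliminate low price.
Column high price is strictly dominated by premium for Firm B (-5<-2, -9<-7); eliminate high price.
Row high price is strictly dominated by row low price (-5>-9); eliminate high price.
Only (low price, premium) remains, with payoff -5.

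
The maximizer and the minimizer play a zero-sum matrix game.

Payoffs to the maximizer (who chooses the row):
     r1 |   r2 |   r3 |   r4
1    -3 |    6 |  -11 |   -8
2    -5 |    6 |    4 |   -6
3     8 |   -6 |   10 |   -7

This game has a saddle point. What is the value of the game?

Row minima: -11, -6, -7 → the maximizer's maximin is -6.
Column maxima: 8, 6, 10, -6 → the minimizer's minimax is -6.
They coincide at (2, r4), so the value is -6.

-6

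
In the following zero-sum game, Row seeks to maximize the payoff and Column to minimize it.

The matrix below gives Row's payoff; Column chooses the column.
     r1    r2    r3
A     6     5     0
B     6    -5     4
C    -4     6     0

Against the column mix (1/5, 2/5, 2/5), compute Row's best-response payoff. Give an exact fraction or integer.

16/5

A: (6)·(1/5) + (5)·(2/5) + (0)·(2/5) = 16/5.
B: (6)·(1/5) + (-5)·(2/5) + (4)·(2/5) = 4/5.
C: (-4)·(1/5) + (6)·(2/5) + (0)·(2/5) = 8/5.
The best pure response is A with expected payoff 16/5.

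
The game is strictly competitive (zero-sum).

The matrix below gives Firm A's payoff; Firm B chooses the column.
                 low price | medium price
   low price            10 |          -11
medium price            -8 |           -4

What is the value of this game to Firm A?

-128/25

Row minima are -11 and -8, so Firm A's maximin is -8; column maxima are 10 and -4, so Firm B's minimax is -4. These differ, so the equilibrium is in mixed strategies.
Let Firm A play low price with probability p. Firm B is indifferent when 10p − 8(1−p) = −11p − 4(1−p), giving p = 4/25.
Let Firm B play low price with probability q. Firm A is indifferent when 10q − 11(1−q) = −8q − 4(1−q), giving q = 7/25.
The value is 10·(7/25) + (-11)·(18/25) = -128/25.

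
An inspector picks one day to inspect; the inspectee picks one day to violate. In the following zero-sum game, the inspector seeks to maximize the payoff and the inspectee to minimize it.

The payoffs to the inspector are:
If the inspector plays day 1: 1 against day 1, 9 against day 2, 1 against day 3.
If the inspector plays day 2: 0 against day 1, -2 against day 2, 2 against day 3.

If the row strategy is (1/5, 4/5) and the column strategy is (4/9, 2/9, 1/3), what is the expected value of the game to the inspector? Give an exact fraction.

11/15

Against (4/9, 2/9, 1/3), each row's expected payoff is day 1: 25/9; day 2: 2/9.
Taking the (1/5, 4/5)-weighted average: (1/5)·(25/9) + (4/5)·(2/9) = 11/15.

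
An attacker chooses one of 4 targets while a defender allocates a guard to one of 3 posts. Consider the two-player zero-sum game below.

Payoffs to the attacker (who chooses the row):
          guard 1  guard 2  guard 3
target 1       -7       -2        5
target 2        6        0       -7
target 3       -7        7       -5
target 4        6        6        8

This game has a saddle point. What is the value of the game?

Row minima: -7, -7, -7, 6 → the attacker's maximin is 6.
Column maxima: 6, 7, 8 → the defender's minimax is 6.
They coincide at (target 4, guard 1), so the value is 6.

6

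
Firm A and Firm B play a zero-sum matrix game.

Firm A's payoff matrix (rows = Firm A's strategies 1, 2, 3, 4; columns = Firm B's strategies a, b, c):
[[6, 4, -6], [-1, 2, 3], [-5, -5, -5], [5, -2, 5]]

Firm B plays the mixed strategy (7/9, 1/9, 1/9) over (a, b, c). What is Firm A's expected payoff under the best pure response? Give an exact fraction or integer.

1: (6)·(7/9) + (4)·(1/9) + (-6)·(1/9) = 40/9.
2: (-1)·(7/9) + (2)·(1/9) + (3)·(1/9) = -2/9.
3: (-5)·(7/9) + (-5)·(1/9) + (-5)·(1/9) = -5.
4: (5)·(7/9) + (-2)·(1/9) + (5)·(1/9) = 38/9.
The best pure response is 1 with expected payoff 40/9.

40/9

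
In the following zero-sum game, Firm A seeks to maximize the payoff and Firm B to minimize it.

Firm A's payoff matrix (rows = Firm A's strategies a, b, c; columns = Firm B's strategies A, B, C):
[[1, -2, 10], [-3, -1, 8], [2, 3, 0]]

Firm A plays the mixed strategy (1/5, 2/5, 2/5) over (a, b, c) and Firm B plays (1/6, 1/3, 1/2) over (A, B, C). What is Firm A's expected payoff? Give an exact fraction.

27/10

Against (1/6, 1/3, 1/2), each row's expected payoff is a: 9/2; b: 19/6; c: 4/3.
Taking the (1/5, 2/5, 2/5)-weighted average: (1/5)·(9/2) + (2/5)·(19/6) + (2/5)·(4/3) = 27/10.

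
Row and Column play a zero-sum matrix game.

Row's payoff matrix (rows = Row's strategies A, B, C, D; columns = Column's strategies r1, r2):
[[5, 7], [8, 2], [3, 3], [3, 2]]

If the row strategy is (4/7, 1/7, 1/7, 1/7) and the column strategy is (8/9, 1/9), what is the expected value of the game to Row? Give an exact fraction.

307/63

Against (8/9, 1/9), each row's expected payoff is A: 47/9; B: 22/3; C: 3; D: 26/9.
Taking the (4/7, 1/7, 1/7, 1/7)-weighted average: (4/7)·(47/9) + (1/7)·(22/3) + (1/7)·(3) + (1/7)·(26/9) = 307/63.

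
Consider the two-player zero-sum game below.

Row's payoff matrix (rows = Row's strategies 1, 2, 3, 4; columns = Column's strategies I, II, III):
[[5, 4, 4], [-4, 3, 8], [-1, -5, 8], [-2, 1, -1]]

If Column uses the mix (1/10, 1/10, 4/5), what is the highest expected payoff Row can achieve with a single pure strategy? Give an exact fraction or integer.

63/10

1: (5)·(1/10) + (4)·(1/10) + (4)·(4/5) = 41/10.
2: (-4)·(1/10) + (3)·(1/10) + (8)·(4/5) = 63/10.
3: (-1)·(1/10) + (-5)·(1/10) + (8)·(4/5) = 29/5.
4: (-2)·(1/10) + (1)·(1/10) + (-1)·(4/5) = -9/10.
The best pure response is 2 with expected payoff 63/10.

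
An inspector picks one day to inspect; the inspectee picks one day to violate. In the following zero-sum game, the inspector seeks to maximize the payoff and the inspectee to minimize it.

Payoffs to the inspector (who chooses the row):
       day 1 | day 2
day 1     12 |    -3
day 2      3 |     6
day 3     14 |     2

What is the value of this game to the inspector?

Row day 1 is strictly dominated by row day 3, so the inspector never plays it.
The remaining 2×2 game on (day 2, day 3) × (day 1, day 2) has no saddle point. Let the inspector play day 2 with probability p; indifference gives 3p + 14(1−p) = 6p + 2(1−p), so p = 4/5.
Similarly the inspectee's optimal q on day 1 is 4/15, and the value is 3·(4/15) + (6)·(11/15) = 26/5.

26/5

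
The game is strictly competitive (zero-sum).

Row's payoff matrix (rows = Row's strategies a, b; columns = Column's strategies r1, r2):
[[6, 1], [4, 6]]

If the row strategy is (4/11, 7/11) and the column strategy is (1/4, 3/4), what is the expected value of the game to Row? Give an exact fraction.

Against (1/4, 3/4), each row's expected payoff is a: 9/4; b: 11/2.
Taking the (4/11, 7/11)-weighted average: (4/11)·(9/4) + (7/11)·(11/2) = 95/22.

95/22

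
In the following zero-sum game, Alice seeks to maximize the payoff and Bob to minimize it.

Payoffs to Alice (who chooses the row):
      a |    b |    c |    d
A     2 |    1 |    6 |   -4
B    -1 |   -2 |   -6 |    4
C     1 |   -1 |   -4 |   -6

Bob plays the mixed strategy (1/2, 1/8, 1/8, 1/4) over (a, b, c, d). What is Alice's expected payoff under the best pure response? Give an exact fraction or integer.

7/8

A: (2)·(1/2) + (1)·(1/8) + (6)·(1/8) + (-4)·(1/4) = 7/8.
B: (-1)·(1/2) + (-2)·(1/8) + (-6)·(1/8) + (4)·(1/4) = -1/2.
C: (1)·(1/2) + (-1)·(1/8) + (-4)·(1/8) + (-6)·(1/4) = -13/8.
The best pure response is A with expected payoff 7/8.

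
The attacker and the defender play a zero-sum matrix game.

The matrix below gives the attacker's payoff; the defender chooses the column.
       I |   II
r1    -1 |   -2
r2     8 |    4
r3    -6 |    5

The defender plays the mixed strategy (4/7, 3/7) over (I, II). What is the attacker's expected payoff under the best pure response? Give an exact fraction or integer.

r1: (-1)·(4/7) + (-2)·(3/7) = -10/7.
r2: (8)·(4/7) + (4)·(3/7) = 44/7.
r3: (-6)·(4/7) + (5)·(3/7) = -9/7.
The best pure response is r2 with expected payoff 44/7.

44/7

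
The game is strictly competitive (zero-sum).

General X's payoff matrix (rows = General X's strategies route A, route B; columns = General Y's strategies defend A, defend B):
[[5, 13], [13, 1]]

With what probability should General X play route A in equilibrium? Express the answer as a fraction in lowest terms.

Row minima are 5 and 1, so General X's maximin is 5; column maxima are 13 and 13, so General Y's minimax is 13. These differ, so the equilibrium is in mixed strategies.
Let General X play route A with probability p. General Y is indifferent when 5p + 13(1−p) = 13p + (1−p), giving p = 3/5.

3/5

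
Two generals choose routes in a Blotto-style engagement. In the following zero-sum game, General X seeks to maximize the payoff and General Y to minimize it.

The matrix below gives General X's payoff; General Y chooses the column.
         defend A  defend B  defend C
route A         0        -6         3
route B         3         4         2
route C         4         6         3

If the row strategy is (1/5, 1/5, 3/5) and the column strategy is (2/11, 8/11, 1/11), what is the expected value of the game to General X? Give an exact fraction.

Against (2/11, 8/11, 1/11), each row's expected payoff is route A: -45/11; route B: 40/11; route C: 59/11.
Taking the (1/5, 1/5, 3/5)-weighted average: (1/5)·(-45/11) + (1/5)·(40/11) + (3/5)·(59/11) = 172/55.

172/55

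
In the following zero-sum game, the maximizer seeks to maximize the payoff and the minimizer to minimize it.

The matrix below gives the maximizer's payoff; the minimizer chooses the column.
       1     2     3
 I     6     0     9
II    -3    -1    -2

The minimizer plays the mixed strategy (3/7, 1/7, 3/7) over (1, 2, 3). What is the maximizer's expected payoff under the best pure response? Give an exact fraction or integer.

I: (6)·(3/7) + (0)·(1/7) + (9)·(3/7) = 45/7.
II: (-3)·(3/7) + (-1)·(1/7) + (-2)·(3/7) = -16/7.
The best pure response is I with expected payoff 45/7.

45/7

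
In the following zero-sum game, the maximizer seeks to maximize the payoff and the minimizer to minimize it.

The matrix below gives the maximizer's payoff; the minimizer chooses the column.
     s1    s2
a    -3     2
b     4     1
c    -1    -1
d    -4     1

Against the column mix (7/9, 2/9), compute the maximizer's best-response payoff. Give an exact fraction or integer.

a: (-3)·(7/9) + (2)·(2/9) = -17/9.
b: (4)·(7/9) + (1)·(2/9) = 10/3.
c: (-1)·(7/9) + (-1)·(2/9) = -1.
d: (-4)·(7/9) + (1)·(2/9) = -26/9.
The best pure response is b with expected payoff 10/3.

10/3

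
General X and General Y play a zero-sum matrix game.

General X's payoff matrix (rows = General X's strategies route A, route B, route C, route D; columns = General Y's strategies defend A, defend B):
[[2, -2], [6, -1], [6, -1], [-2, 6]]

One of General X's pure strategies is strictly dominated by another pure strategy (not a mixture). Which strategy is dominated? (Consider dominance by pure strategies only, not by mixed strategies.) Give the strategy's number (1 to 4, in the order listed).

Compare route A with route B: 6 > 2, -1 > -2.
So route B strictly dominates route A for General X; route A is strictly dominated.

1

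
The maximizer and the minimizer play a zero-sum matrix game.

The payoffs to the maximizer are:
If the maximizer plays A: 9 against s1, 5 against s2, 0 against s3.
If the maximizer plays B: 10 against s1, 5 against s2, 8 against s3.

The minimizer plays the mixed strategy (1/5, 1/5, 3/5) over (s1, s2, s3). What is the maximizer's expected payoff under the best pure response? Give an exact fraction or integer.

A: (9)·(1/5) + (5)·(1/5) + (0)·(3/5) = 14/5.
B: (10)·(1/5) + (5)·(1/5) + (8)·(3/5) = 39/5.
The best pure response is B with expected payoff 39/5.

39/5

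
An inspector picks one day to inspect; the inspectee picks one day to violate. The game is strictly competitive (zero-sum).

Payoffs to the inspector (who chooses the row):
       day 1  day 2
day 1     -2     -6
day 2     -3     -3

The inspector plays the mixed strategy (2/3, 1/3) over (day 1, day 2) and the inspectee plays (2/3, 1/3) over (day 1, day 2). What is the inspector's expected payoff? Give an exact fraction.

Against (2/3, 1/3), each row's expected payoff is day 1: -10/3; day 2: -3.
Taking the (2/3, 1/3)-weighted average: (2/3)·(-10/3) + (1/3)·(-3) = -29/9.

-29/9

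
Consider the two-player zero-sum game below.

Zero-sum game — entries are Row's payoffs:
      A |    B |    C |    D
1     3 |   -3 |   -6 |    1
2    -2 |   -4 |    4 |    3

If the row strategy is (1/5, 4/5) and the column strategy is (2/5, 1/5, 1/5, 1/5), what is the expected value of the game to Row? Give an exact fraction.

Against (2/5, 1/5, 1/5, 1/5), each row's expected payoff is 1: -2/5; 2: -1/5.
Taking the (1/5, 4/5)-weighted average: (1/5)·(-2/5) + (4/5)·(-1/5) = -6/25.

-6/25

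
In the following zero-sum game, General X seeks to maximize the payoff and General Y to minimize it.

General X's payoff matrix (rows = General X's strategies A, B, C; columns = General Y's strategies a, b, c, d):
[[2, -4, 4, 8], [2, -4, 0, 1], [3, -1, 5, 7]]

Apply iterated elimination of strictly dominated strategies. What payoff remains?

Row B is strictly dominated by row C (3>2, -1>-4, 5>0, 7>1); eliminate B.
Column c is strictly dominated by a for General Y (2<4, 3<5); eliminate c.
Column d is strictly dominated by a for General Y (2<8, 3<7); eliminate d.
Row A is strictly dominated by row C (3>2, -1>-4); eliminate A.
Column a is strictly dominated by b for General Y (-1<3); eliminate a.
Only (C, b) remains, with payoff -1.

-1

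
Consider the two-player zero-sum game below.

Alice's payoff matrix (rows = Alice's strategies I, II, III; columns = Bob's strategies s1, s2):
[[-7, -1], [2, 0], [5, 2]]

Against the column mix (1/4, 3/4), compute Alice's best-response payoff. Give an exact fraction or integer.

11/4

I: (-7)·(1/4) + (-1)·(3/4) = -5/2.
II: (2)·(1/4) + (0)·(3/4) = 1/2.
III: (5)·(1/4) + (2)·(3/4) = 11/4.
The best pure response is III with expected payoff 11/4.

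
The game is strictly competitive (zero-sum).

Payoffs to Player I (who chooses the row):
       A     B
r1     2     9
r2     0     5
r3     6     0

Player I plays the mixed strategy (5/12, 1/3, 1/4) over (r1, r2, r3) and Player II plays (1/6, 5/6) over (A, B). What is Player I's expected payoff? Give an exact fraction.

Against (1/6, 5/6), each row's expected payoff is r1: 47/6; r2: 25/6; r3: 1.
Taking the (5/12, 1/3, 1/4)-weighted average: (5/12)·(47/6) + (1/3)·(25/6) + (1/4)·(1) = 353/72.

353/72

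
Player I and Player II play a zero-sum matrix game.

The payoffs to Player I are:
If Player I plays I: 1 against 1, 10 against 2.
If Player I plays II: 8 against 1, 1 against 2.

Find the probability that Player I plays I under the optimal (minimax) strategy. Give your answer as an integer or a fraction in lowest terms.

7/16

Row minima are 1 and 1, so Player I's maximin is 1; column maxima are 8 and 10, so Player II's minimax is 8. These differ, so the equilibrium is in mixed strategies.
Let Player I play I with probability p. Player II is indifferent when p + 8(1−p) = 10p + (1−p), giving p = 7/16.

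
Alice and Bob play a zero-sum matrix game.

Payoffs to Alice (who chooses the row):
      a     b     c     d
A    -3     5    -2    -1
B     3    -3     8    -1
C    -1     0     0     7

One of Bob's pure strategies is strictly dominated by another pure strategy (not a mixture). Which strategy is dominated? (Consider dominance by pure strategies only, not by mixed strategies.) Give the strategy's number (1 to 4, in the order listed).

3

Bob prefers columns that give Alice less. Compare c with a: -3 < -2, 3 < 8, -1 < 0.
So a strictly dominates c for Bob; c is strictly dominated.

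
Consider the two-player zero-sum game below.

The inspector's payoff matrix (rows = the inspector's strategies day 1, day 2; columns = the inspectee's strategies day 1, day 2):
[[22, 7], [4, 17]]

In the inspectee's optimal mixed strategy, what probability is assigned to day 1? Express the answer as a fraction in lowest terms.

Row minima are 7 and 4, so the inspector's maximin is 7; column maxima are 22 and 17, so the inspectee's minimax is 17. These differ, so the equilibrium is in mixed strategies.
Let the inspectee play day 1 with probability q. The inspector is indifferent when 22q + 7(1−q) = 4q + 17(1−q), giving q = 5/14.

5/14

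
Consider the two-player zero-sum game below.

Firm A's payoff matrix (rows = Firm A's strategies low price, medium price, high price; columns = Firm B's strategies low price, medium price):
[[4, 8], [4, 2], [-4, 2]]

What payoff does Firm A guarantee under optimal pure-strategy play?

Row minima: 4, 2, -4 → Firm A's maximin is 4.
Column maxima: 4, 8 → Firm B's minimax is 4.
They coincide at (low price, low price), so the value is 4.

4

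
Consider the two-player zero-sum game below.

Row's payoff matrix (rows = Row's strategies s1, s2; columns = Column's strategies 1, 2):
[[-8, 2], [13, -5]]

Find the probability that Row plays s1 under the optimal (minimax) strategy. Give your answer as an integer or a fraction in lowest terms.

Row minima are -8 and -5, so Row's maximin is -5; column maxima are 13 and 2, so Column's minimax is 2. These differ, so the equilibrium is in mixed strategies.
Let Row play s1 with probability p. Column is indifferent when −8p + 13(1−p) = 2p − 5(1−p), giving p = 9/14.

9/14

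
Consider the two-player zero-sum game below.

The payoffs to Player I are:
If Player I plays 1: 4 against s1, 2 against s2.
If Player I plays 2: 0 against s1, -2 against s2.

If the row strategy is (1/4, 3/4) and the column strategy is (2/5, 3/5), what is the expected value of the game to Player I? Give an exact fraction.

Against (2/5, 3/5), each row's expected payoff is 1: 14/5; 2: -6/5.
Taking the (1/4, 3/4)-weighted average: (1/4)·(14/5) + (3/4)·(-6/5) = -1/5.

-1/5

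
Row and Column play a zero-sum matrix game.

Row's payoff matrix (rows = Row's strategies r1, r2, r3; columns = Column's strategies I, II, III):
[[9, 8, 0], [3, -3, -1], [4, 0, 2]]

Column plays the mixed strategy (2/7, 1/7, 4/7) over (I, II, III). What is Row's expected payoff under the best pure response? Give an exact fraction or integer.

r1: (9)·(2/7) + (8)·(1/7) + (0)·(4/7) = 26/7.
r2: (3)·(2/7) + (-3)·(1/7) + (-1)·(4/7) = -1/7.
r3: (4)·(2/7) + (0)·(1/7) + (2)·(4/7) = 16/7.
The best pure response is r1 with expected payoff 26/7.

26/7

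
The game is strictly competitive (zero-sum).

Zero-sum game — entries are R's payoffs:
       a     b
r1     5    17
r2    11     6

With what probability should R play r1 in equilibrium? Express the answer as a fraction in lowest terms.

5/17

Row minima are 5 and 6, so R's maximin is 6; column maxima are 11 and 17, so C's minimax is 11. These differ, so the equilibrium is in mixed strategies.
Let R play r1 with probability p. C is indifferent when 5p + 11(1−p) = 17p + 6(1−p), giving p = 5/17.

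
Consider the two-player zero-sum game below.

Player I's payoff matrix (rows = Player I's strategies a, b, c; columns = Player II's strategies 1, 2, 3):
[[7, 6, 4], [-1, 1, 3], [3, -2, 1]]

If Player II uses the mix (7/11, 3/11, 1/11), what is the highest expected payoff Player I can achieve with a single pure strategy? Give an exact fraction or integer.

a: (7)·(7/11) + (6)·(3/11) + (4)·(1/11) = 71/11.
b: (-1)·(7/11) + (1)·(3/11) + (3)·(1/11) = -1/11.
c: (3)·(7/11) + (-2)·(3/11) + (1)·(1/11) = 16/11.
The best pure response is a with expected payoff 71/11.

71/11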